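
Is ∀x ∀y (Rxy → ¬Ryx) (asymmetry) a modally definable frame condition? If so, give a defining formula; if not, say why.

Not modally definable

If a class were modally definable it would be closed under surjective bounded morphisms (Goldblatt–Thomason).
The 4-cycle (worlds s,t,u,v with s→t→u→v→s) is asymmetric. Mapping every world to a single reflexive point • is a surjective bounded morphism, and the reflexive point is not asymmetric (R•• but asymmetry requires ¬R••).
Hence asymmetry is not modally definable.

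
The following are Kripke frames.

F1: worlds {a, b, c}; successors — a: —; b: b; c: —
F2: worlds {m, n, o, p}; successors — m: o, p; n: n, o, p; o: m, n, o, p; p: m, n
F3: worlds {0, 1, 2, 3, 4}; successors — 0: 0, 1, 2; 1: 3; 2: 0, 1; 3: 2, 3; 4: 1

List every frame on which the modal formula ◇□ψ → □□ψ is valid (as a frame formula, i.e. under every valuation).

F1

The schema corresponds to a generalized confluence (Geach) condition: ∀x ∀y ∀z ((xRy ∧ xR²z) → ∃w (yRw ∧ z = w)).
F1: ✓.
F2: fails — mRp, mR²o but no w with pRw and o=w.
F3: fails — 0R0, 0R²3 but no w with 0Rw and 3=w.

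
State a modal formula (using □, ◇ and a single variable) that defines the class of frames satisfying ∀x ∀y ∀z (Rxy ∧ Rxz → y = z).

A defining formula is ◇q → □q (the CD axiom).
Suppose ◇q→□q is valid. Take Rxy, Rxz and set V(q)={y}. Then ◇q at x, so □q at x, so q at z, i.e. z=y.

◇q → □q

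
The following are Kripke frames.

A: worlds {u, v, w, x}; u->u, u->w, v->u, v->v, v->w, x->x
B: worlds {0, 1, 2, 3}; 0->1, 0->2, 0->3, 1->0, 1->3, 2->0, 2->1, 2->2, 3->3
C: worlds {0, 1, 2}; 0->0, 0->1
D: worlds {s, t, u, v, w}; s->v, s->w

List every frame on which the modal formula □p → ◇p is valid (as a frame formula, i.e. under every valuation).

The schema corresponds to seriality: ∀x ∃y Rxy.
A: fails — world w has no successor.
B: satisfies the condition.
C: fails — world 1 has no successor.
D: fails — world t has no successor.
Valid on: B.

B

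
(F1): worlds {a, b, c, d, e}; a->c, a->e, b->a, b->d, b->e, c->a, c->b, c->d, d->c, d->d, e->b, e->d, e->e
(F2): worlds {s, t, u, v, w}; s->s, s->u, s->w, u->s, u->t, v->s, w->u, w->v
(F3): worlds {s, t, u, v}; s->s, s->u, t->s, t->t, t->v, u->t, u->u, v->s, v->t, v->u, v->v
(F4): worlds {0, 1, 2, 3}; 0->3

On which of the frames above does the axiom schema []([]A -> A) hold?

The schema corresponds to shift-reflexivity: forall x forall y (Rxy -> Ryy).
(F1): fails — Reb but not Rbb.
(F2): fails — Rwu but not Ruu.
(F3): satisfies the condition.
(F4): fails — R03 but not R33.
Valid on: (F3).

(F3)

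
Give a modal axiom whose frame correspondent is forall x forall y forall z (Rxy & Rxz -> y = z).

◇ψ → □ψ

The condition is partial functionality. The CD schema ◇ψ → □ψ defines it.
Suppose ◇ψ→□ψ is valid. Take Rxy, Rxz and set V(ψ)={y}. Then ◇ψ at x, so □ψ at x, so ψ at z, i.e. z=y.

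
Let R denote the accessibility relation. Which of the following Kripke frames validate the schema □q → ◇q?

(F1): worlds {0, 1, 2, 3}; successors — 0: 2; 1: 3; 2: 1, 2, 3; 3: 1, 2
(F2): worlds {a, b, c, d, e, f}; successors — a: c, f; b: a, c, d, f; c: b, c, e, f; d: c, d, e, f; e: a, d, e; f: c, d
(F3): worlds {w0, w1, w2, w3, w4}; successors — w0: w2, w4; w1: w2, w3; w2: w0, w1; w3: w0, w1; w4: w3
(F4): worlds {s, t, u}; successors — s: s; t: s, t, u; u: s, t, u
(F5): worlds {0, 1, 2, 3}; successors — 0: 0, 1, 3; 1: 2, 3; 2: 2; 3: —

Frame correspondent (Sahlqvist): ∀x ∃y Rxy — i.e. seriality.
(F1): holds.
(F2): holds.
(F3): holds.
(F4): holds.
(F5): fails — world 3 has no successor.

(F1), (F2), (F3), (F4)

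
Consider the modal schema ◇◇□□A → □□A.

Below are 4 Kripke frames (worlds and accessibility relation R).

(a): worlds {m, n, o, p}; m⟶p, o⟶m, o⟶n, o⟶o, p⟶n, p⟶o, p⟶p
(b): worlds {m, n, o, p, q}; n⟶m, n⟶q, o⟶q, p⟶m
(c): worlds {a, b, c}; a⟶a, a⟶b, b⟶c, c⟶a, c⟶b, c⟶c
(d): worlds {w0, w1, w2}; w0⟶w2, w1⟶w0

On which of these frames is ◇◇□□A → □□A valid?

Frame correspondent (Sahlqvist): ∀x ∀y ∀z ((xR²y ∧ xR²z) → ∃w (yR²w ∧ z = w)) — i.e. a generalized confluence (Geach) condition.
(a): fails — mR²n, mR²n but no w with nR²w and n=w.
(b): ✓.
(c): ✓.
(d): fails — w1R²w2, w1R²w2 but no w with w2R²w and w2=w.
Valid on: (b), (c).

(b), (c)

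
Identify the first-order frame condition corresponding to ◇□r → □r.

Equivalently (dual form): ◇r → □◇r.
Suppose ◇r→□◇r is valid. Take Rxy, Rxz and set V(r)={y}. Then ◇r at x, so □◇r at x, so ◇r at z, so some w with Rzw has r; w=y, i.e. Rzy. By symmetry of the argument, Ryz.
Conversely, any frame satisfying ∀x ∀y ∀z (Rxy ∧ Rxz → Ryz) validates the schema.
Frame condition: ∀x ∀y ∀z (Rxy ∧ Rxz → Ryz).

The Euclidean property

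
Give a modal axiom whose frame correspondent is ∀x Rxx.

□q → q

This is reflexivity; the standard corresponding axiom is T: □q → q.
Suppose □q→q is valid. At any x set V(q)={w : Rxw}. Then □q holds at x, so q holds at x, i.e. Rxx.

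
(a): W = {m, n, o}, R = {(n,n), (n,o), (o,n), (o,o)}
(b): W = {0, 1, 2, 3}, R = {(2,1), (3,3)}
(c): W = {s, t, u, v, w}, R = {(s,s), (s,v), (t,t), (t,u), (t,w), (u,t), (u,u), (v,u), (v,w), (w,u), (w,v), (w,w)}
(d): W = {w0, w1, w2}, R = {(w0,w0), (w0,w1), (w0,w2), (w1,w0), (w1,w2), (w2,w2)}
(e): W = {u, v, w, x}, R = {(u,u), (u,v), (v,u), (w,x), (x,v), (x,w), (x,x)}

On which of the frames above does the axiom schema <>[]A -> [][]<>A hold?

This is the axiom for a generalized confluence (Geach) condition; its first-order frame correspondent is forall x forall y forall z ((xRy & x R^2 z) -> exists w (yRw & zRw)).
(a): holds.
(b): holds.
(c): fails — sRs, sR²u but no w* with sRw* and uRw*.
(d): holds.
(e): fails — wRx, wR²v but no t with xRt and vRt.

(a), (b), (d)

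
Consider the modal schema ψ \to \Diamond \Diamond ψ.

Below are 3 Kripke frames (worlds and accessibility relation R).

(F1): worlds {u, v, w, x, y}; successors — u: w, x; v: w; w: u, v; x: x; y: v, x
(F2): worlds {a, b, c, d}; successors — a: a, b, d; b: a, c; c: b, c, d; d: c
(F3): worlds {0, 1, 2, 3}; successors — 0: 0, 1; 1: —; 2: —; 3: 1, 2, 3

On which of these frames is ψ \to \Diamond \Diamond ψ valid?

(F2)

Frame correspondent (Sahlqvist): \forall x \exists w (x = w \wedge x R^2 w) — i.e. a generalized confluence (Geach) condition.
(F1): fails — at y but no t with y=t and yR²t.
(F2): condition met.
(F3): fails — at 1 but no w with 1=w and 1R²w.
Valid on: (F2).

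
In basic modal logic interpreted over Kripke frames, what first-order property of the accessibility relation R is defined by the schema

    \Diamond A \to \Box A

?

Suppose ◇A→□A is valid. Take Rxy, Rxz and set V(A)={y}. Then ◇A at x, so □A at x, so A at z, i.e. z=y.
Conversely, any frame satisfying \forall x \forall y \forall z (Rxy \wedge Rxz \to y = z) validates the schema.
So the correspondent is partial functionality.

partial functionality: \forall x \forall y \forall z (Rxy \wedge Rxz \to y = z)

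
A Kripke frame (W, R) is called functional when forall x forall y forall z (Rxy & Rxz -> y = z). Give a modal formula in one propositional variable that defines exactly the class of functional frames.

A defining formula is ◇ψ → □ψ (the CD axiom).
Suppose ◇ψ→□ψ is valid. Take Rxy, Rxz and set V(ψ)={y}. Then ◇ψ at x, so □ψ at x, so ψ at z, i.e. z=y.

◇ψ → □ψ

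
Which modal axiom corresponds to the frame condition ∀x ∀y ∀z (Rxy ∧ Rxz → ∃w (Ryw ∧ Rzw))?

◇□ψ → □◇ψ

A defining formula is ◇□ψ → □◇ψ (the .2 axiom).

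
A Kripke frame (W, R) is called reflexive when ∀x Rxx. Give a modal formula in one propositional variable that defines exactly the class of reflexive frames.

□r → r

This is reflexivity; the standard corresponding axiom is T: □r → r.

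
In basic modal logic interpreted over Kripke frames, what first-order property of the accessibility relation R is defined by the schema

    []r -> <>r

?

This schema is the D axiom.
Its frame correspondent is seriality — forall x exists y Rxy.

seriality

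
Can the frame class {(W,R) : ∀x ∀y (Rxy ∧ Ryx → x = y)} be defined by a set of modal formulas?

No

If a class were modally definable it would be closed under surjective bounded morphisms (Goldblatt–Thomason).
The 8-cycle (worlds w0,w1,w2,w3,w4,w5,w6,w7 with w0→w1→w2→w3→w4→w5→w6→w7→w0) is antisymmetric. Sending even-indexed worlds to s and odd-indexed worlds to t is a surjective bounded morphism onto the two-world frame with s↔t, which is not antisymmetric.
Hence antisymmetry is not modally definable.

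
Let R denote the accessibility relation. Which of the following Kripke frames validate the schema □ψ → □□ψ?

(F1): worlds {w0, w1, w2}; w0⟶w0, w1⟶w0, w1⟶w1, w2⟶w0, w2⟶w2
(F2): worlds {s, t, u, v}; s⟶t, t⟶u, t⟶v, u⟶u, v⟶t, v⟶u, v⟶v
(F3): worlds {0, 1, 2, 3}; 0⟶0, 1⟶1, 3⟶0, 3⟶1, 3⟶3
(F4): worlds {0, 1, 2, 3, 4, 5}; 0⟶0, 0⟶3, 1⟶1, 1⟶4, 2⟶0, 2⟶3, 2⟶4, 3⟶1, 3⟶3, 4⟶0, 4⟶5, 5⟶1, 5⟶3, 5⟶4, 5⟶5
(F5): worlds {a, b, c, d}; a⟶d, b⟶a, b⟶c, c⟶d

This is the axiom for transitivity; its first-order frame correspondent is ∀x ∀y ∀z (Rxy ∧ Ryz → Rxz).
(F1): condition met.
(F2): fails — Rtv and Rvt but not Rtt.
(F3): condition met.
(F4): fails — R31 and R14 but not R34.
(F5): fails — Rba and Rad but not Rbd.
Valid on: (F1), (F3).

(F1), (F3)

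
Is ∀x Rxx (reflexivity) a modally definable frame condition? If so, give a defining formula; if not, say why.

Definable; □r → r defines it

The condition is reflexivity. A defining modal formula is □r → r.
Suppose □r→r is valid. At any x set V(r)={w : Rxw}. Then □r holds at x, so r holds at x, i.e. Rxx.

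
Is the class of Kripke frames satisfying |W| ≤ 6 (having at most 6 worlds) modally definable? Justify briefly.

If a class were modally definable it would be closed under disjoint unions (Goldblatt–Thomason).
Any modal formula valid on each of 7 disjoint one-world frames is valid on their disjoint union (validity is preserved under disjoint unions). Each one-world frame has |W|=1≤6, but the union has |W|=7.
Hence having at most 6 worlds is not modally definable.

Not definable by any modal formula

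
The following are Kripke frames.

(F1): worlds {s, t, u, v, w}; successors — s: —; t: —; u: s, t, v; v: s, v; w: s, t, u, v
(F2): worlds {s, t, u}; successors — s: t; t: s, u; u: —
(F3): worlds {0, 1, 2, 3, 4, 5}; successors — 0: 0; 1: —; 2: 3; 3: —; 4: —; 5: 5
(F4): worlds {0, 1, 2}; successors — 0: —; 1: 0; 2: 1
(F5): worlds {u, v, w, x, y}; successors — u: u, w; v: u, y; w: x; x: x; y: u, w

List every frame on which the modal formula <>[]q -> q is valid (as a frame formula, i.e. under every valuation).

none

The schema corresponds to symmetry: forall x forall y (Rxy -> Ryx).
(F1): fails — Ruv but not Rvu.
(F2): fails — Rtu but not Rut.
(F3): fails — R23 but not R32.
(F4): fails — R10 but not R01.
(F5): fails — Ruw but not Rwu.
Valid on no frame.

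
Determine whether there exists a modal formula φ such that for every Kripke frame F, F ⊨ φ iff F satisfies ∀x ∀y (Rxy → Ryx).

Yes: it is symmetry, defined by the B schema p → □◇p.
Suppose p→□◇p is valid. Take Rxy and set V(p)={x}. Then p at x, so □◇p at x, so ◇p at y, so some z with Ryz has p; z=x, i.e. Ryx.

Yes, by p → □◇p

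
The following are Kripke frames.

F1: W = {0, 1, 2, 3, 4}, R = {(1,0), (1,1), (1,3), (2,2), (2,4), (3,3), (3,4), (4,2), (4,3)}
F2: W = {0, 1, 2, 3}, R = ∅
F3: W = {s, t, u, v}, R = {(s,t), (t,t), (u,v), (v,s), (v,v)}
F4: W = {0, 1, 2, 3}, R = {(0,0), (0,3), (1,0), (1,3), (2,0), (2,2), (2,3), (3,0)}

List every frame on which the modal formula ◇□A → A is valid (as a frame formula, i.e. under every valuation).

F2

This is the axiom for symmetry; its first-order frame correspondent is ∀x ∀y (Rxy → Ryx).
F1: fails — R10 but not R01.
F2: holds.
F3: fails — Ruv but not Rvu.
F4: fails — R10 but not R01.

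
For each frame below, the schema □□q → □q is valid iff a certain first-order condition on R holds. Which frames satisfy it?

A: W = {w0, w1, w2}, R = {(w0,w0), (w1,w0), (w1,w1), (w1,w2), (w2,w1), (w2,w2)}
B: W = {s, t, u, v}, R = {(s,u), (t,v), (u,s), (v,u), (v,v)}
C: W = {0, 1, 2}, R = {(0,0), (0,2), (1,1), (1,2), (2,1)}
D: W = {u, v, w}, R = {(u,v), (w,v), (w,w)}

A, C

The schema corresponds to density: ∀x ∀y (Rxy → ∃z (Rxz ∧ Rzy)).
A: condition met.
B: fails — Rus but no z with Ruz and Rzs.
C: condition met.
D: fails — Ruv but no z with Ruz and Rzv.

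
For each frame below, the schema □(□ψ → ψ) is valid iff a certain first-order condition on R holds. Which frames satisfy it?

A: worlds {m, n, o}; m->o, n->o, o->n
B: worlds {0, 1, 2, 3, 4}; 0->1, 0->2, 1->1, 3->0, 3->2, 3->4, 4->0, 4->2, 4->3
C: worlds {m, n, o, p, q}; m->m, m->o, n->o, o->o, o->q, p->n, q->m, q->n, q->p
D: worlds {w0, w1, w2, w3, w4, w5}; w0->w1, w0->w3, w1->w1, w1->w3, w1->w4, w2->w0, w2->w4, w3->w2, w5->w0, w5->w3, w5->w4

Frame correspondent (Sahlqvist): ∀x ∀y (Rxy → Ryy) — i.e. shift-reflexivity.
A: fails — Rno but not Roo.
B: fails — R34 but not R44.
C: fails — Rpn but not Rnn.
D: fails — Rw2w4 but not Rw4w4.

none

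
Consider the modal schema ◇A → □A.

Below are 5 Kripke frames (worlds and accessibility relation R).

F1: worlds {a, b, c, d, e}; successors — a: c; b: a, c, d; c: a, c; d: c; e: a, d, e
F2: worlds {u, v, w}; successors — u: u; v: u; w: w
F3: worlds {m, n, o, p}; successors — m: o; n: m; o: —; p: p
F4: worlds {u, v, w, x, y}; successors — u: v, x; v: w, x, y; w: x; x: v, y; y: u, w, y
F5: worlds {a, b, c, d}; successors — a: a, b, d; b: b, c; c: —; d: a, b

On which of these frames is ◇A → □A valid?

F2, F3

Frame correspondent (Sahlqvist): ∀x ∀y ∀z (Rxy ∧ Rxz → y = z) — i.e. partial functionality.
F1: fails — b sees both a and c.
F2: satisfies the condition.
F3: satisfies the condition.
F4: fails — u sees both v and x.
F5: fails — a sees both a and b.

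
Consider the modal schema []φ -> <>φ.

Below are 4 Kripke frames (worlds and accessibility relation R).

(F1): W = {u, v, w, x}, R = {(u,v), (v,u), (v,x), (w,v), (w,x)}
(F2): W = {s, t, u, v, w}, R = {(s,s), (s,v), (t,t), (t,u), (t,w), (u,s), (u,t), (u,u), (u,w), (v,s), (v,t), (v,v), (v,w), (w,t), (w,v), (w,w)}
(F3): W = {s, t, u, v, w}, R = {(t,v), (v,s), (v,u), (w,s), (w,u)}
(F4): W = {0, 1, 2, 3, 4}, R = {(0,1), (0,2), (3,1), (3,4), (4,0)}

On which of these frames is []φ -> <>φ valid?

Frame correspondent (Sahlqvist): forall x exists y Rxy — i.e. seriality.
(F1): fails — world x has no successor.
(F2): satisfies the condition.
(F3): fails — world s has no successor.
(F4): fails — world 1 has no successor.

(F2)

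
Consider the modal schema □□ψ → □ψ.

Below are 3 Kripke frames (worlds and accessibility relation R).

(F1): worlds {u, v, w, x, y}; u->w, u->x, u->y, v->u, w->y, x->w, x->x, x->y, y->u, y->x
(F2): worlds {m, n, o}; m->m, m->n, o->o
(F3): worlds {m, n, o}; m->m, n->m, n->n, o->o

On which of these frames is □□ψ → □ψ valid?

This is the axiom for density; its first-order frame correspondent is ∀x ∀y (Rxy → ∃z (Rxz ∧ Rzy)).
(F1): fails — Rvu but no z with Rvz and Rzu.
(F2): condition met.
(F3): condition met.

(F2), (F3)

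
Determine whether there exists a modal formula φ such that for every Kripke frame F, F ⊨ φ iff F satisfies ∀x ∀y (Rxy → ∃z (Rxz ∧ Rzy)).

Yes — defined by □□q → □q

Yes: it is density, defined by the C4 schema □□q → □q.
Suppose □□q→□q is valid. Take Rxy and set V(q)={w : xR²w}. Then □□q at x, so □q at x, so q at y, i.e. ∃z(Rxz∧Rzy).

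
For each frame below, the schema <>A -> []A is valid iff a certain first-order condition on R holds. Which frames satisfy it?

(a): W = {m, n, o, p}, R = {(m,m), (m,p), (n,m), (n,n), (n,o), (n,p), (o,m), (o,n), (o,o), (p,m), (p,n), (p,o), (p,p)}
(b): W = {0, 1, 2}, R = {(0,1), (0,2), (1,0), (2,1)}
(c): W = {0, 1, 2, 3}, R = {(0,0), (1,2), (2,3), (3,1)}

(c)

The schema corresponds to partial functionality: forall x forall y forall z (Rxy & Rxz -> y = z).
(a): fails — m sees both m and p.
(b): fails — 0 sees both 1 and 2.
(c): holds.
Valid on: (c).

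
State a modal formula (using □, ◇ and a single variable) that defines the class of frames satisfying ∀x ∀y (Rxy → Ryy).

The condition is shift-reflexivity. The T□ schema □(□ψ → ψ) defines it.
Suppose □(□ψ→ψ) is valid. Take Rxy and set V(ψ)={w : Ryw}. Then at y, □ψ holds; since □(□ψ→ψ) at x, □ψ→ψ at y, so ψ at y, i.e. Ryy.

□(□ψ → ψ)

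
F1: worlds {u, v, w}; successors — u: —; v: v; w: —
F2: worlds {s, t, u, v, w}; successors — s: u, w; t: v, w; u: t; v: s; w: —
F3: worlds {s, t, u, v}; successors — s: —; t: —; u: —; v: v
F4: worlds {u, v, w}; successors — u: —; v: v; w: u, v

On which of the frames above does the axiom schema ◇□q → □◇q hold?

F1, F3

Frame correspondent (Sahlqvist): ∀x ∀y ∀z (Rxy ∧ Rxz → ∃w (Ryw ∧ Rzw)) — i.e. convergence.
F1: condition met.
F2: fails — Rsw and Rsw but w and w have no common successor.
F3: condition met.
F4: fails — Rwu and Rwu but u and u have no common successor.
Valid on: F1, F3.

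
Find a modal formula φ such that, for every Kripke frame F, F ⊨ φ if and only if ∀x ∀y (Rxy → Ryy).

The condition is shift-reflexivity. The T□ schema □(□p → p) defines it.
Suppose □(□p→p) is valid. Take Rxy and set V(p)={w : Ryw}. Then at y, □p holds; since □(□p→p) at x, □p→p at y, so p at y, i.e. Ryy.

□(□p → p)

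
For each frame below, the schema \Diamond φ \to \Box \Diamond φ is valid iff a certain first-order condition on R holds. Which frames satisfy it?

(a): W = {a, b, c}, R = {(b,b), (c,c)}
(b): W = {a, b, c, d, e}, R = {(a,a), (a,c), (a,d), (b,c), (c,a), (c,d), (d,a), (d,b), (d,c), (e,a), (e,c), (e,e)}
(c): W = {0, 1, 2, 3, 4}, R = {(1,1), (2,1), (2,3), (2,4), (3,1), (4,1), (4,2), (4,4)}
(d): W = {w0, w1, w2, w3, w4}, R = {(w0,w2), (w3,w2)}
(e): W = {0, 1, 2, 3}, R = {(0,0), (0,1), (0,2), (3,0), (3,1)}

(a)

Frame correspondent (Sahlqvist): \forall x \forall y \forall z (Rxy \wedge Rxz \to Ryz) — i.e. the Euclidean property.
(a): ✓.
(b): fails — Rac and Rac but not Rcc.
(c): fails — R23 and R23 but not R33.
(d): fails — Rw0w2 and Rw0w2 but not Rw2w2.
(e): fails — R02 and R00 but not R20.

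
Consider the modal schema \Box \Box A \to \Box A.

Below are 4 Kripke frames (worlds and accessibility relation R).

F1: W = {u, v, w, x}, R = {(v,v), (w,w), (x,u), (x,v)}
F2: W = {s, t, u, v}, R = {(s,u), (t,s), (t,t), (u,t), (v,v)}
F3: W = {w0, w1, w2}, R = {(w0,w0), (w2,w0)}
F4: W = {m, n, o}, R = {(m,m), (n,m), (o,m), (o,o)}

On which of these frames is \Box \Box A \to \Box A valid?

F3, F4

Frame correspondent (Sahlqvist): \forall x \forall y (Rxy \to \exists z (Rxz \wedge Rzy)) — i.e. density.
F1: fails — Rxu but no z with Rxz and Rzu.
F2: fails — Rsu but no z with Rsz and Rzu.
F3: holds.
F4: holds.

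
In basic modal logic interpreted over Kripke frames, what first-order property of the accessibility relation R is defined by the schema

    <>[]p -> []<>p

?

This schema is the .2 axiom.
Its frame correspondent is convergence — forall x forall y forall z (Rxy & Rxz -> exists w (Ryw & Rzw)).

convergence: forall x forall y forall z (Rxy & Rxz -> exists w (Ryw & Rzw))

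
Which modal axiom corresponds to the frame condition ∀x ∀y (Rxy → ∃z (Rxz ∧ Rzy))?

The condition is density. The C4 schema □□ψ → □ψ defines it.

□□ψ → □ψ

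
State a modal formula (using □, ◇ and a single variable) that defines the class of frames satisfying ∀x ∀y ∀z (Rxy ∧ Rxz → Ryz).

This is the Euclidean property; the standard corresponding axiom is 5: ◇r → □◇r.

◇r → □◇r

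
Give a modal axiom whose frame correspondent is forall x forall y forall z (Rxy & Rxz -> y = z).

◇p → □p

A defining formula is ◇p → □p (the CD axiom).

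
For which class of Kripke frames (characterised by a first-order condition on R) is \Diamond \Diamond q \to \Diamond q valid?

Transitivity

This is frame-equivalent to □q → □□q (substitute ¬q for q and contrapose).
Suppose □q→□□q is valid. Take Rxy, Ryz and set V(q)={w : Rxw}. Then □q at x, so □□q at x, so □q at y, so q at z, i.e. Rxz.
Conversely, any frame satisfying \forall x \forall y \forall z (Rxy \wedge Ryz \to Rxz) validates the schema.
So the correspondent is transitivity.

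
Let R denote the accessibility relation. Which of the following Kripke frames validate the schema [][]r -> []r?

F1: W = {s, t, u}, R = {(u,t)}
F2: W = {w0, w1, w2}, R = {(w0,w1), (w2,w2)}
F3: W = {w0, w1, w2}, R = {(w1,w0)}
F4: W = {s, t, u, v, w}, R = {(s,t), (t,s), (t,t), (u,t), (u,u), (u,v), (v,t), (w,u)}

F4

This is the axiom for density; its first-order frame correspondent is forall x forall y (Rxy -> exists z (Rxz & Rzy)).
F1: fails — Rut but no z with Ruz and Rzt.
F2: fails — Rw0w1 but no z with Rw0z and Rzw1.
F3: fails — Rw1w0 but no z with Rw1z and Rzw0.
F4: holds.
Valid on: F4.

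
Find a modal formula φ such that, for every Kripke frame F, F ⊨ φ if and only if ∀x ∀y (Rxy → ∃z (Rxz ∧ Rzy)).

□□p → □p

This is density; the standard corresponding axiom is C4: □□p → □p.
Suppose □□p→□p is valid. Take Rxy and set V(p)={w : xR²w}. Then □□p at x, so □p at x, so p at y, i.e. ∃z(Rxz∧Rzy).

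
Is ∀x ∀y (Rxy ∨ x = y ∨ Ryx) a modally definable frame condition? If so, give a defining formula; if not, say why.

Not modally definable

Modal frame validity is preserved under disjoint unions.
Take 2 disjoint single-world reflexive frames: each is trivially connected, but their disjoint union has 2 worlds with no edge between distinct components, so it is not connected.
Hence connectedness of R is not modally definable.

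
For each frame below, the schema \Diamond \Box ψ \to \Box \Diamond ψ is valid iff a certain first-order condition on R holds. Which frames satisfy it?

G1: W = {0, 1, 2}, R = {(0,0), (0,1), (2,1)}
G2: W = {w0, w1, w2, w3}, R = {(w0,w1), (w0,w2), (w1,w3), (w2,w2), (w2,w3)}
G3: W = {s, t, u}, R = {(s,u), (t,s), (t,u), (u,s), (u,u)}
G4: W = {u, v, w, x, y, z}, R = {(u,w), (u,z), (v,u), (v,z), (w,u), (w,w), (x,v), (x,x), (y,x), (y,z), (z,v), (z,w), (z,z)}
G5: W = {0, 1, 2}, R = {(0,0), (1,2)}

This is the axiom for convergence; its first-order frame correspondent is \forall x \forall y \forall z (Rxy \wedge Rxz \to \exists w (Ryw \wedge Rzw)).
G1: fails — R00 and R01 but 0 and 1 have no common successor.
G2: fails — Rw1w3 and Rw1w3 but w3 and w3 have no common successor.
G3: ✓.
G4: fails — Rxx and Rxv but x and v have no common successor.
G5: fails — R12 and R12 but 2 and 2 have no common successor.

G3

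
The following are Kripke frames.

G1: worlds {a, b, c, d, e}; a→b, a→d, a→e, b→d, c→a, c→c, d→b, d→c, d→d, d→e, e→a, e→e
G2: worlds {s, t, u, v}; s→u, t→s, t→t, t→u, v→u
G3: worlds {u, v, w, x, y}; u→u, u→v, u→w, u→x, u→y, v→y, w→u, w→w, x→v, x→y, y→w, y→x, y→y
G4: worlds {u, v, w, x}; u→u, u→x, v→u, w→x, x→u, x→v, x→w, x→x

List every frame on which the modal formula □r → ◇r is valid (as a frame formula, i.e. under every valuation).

This is the axiom for seriality; its first-order frame correspondent is ∀x ∃y Rxy.
G1: condition met.
G2: fails — world u has no successor.
G3: condition met.
G4: condition met.

G1, G3, G4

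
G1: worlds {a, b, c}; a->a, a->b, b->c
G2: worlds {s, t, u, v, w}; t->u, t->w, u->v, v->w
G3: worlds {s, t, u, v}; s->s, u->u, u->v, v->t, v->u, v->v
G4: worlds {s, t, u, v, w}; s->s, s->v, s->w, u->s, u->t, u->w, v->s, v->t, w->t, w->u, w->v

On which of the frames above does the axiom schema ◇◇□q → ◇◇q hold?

none

Frame correspondent (Sahlqvist): ∀x ∀y (xR²y → ∃w (yRw ∧ xR²w)) — i.e. a generalized confluence (Geach) condition.
G1: fails — aR²c but no w with cRw and aR²w.
G2: fails — tR²v but no w* with vRw* and tR²w*.
G3: fails — uR²t but no w with tRw and uR²w.
G4: fails — sR²t but no w* with tRw* and sR²w*.
Valid on no frame.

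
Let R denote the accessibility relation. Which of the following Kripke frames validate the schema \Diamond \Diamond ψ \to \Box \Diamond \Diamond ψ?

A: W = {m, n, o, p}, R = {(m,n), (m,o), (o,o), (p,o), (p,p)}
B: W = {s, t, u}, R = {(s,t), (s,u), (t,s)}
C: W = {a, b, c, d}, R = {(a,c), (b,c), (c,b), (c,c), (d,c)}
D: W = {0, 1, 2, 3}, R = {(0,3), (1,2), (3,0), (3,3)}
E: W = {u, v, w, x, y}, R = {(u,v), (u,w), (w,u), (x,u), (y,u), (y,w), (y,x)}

The schema corresponds to a generalized confluence (Geach) condition: \forall x \forall y \forall z ((x R^2 y \wedge xRz) \to \exists w (y = w \wedge z R^2 w)).
A: fails — mR²o, mRn but no w with o=w and nR²w.
B: fails — sR²s, sRt but no w with s=w and tR²w.
C: satisfies the condition.
D: satisfies the condition.
E: fails — uR²u, uRv but no t with u=t and vR²t.
Valid on: C, D.

C, D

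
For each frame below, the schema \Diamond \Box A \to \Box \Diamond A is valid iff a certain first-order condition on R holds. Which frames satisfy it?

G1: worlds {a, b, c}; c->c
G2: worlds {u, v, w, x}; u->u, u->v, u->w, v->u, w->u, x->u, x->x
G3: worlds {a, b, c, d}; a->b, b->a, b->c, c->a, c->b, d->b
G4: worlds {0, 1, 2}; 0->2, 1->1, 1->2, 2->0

Frame correspondent (Sahlqvist): \forall x \forall y \forall z (Rxy \wedge Rxz \to \exists w (Ryw \wedge Rzw)) — i.e. convergence.
G1: satisfies the condition.
G2: satisfies the condition.
G3: fails — Rcb and Rca but b and a have no common successor.
G4: fails — R12 and R11 but 2 and 1 have no common successor.

G1, G2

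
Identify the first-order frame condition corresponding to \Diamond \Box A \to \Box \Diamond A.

This schema is the .2 axiom.
It corresponds to convergence: \forall x \forall y \forall z (Rxy \wedge Rxz \to \exists w (Ryw \wedge Rzw)).

convergence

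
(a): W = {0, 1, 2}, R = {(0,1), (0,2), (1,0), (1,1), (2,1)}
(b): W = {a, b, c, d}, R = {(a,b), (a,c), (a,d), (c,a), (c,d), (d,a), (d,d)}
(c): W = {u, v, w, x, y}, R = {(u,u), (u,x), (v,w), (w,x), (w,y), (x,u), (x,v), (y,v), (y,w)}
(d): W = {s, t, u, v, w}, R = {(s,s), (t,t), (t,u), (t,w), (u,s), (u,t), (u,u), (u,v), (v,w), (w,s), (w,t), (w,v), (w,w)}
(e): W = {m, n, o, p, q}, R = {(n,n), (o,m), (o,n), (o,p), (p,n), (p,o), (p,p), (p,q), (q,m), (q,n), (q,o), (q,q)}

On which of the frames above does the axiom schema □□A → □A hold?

Frame correspondent (Sahlqvist): ∀x ∀y (Rxy → ∃z (Rxz ∧ Rzy)) — i.e. density.
(a): fails — R02 but no z with R0z and Rz2.
(b): fails — Rab but no z with Raz and Rzb.
(c): fails — Rwx but no z with Rwz and Rzx.
(d): holds.
(e): fails — Rom but no z with Roz and Rzm.
Valid on: (d).

(d)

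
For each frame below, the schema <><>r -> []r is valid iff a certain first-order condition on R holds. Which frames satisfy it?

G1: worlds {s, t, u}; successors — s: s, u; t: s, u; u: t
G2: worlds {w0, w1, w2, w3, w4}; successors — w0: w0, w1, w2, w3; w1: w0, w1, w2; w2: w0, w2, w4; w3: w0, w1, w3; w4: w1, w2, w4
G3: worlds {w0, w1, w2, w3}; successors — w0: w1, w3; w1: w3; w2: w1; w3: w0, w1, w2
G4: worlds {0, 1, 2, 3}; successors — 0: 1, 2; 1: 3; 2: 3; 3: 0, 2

none

Frame correspondent (Sahlqvist): forall x forall y forall z ((x R^2 y & xRz) -> exists w (y = w & z = w)) — i.e. a generalized confluence (Geach) condition.
G1: fails — sR²s, sRu but s ≠ u.
G2: fails — w0R²w0, w0Rw1 but w0 ≠ w1.
G3: fails — w0R²w0, w0Rw1 but w0 ≠ w1.
G4: fails — 0R²3, 0R1 but 3 ≠ 1.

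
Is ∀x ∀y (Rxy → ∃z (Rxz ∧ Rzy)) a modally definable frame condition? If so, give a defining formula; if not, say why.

The condition is density. A defining modal formula is □□p → □p.

Definable; □□p → □p defines it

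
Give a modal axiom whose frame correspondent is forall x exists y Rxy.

This is seriality; the standard corresponding axiom is D: □p → ◇p.
Suppose □p→◇p is valid. At any x set V(p)=W. Then □p at x, so ◇p at x, so x has a successor.

□p → ◇p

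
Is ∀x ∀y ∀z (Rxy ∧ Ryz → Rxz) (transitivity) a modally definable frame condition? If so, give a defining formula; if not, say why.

This is a Sahlqvist condition; the 4 axiom □r → □□r defines it.
Suppose □r→□□r is valid. Take Rxy, Ryz and set V(r)={w : Rxw}. Then □r at x, so □□r at x, so □r at y, so r at z, i.e. Rxz.

Definable; □r → □□r defines it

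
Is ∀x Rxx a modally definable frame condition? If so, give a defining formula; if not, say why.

Yes, by □p → p

Yes: it is reflexivity, defined by the T schema □p → p.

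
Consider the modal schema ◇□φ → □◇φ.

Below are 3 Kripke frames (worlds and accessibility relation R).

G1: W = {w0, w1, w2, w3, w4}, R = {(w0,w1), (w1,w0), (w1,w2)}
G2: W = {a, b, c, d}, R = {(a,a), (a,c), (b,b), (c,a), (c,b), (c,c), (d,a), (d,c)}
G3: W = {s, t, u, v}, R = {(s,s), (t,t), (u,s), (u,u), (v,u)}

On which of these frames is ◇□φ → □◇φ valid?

Frame correspondent (Sahlqvist): ∀x ∀y ∀z (Rxy ∧ Rxz → ∃w (Ryw ∧ Rzw)) — i.e. convergence.
G1: fails — Rw1w2 and Rw1w2 but w2 and w2 have no common successor.
G2: fails — Rcb and Rca but b and a have no common successor.
G3: satisfies the condition.

G3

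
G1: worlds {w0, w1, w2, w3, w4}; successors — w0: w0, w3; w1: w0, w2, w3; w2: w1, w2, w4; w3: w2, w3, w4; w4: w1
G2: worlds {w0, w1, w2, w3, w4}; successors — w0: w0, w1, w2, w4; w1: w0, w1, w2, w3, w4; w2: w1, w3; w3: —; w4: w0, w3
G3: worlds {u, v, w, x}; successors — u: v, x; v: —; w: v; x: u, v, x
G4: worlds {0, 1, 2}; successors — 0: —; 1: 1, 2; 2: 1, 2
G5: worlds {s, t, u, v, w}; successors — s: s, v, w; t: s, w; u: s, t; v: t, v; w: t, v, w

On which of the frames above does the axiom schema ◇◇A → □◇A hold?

Frame correspondent (Sahlqvist): ∀x ∀y ∀z ((xR²y ∧ xRz) → ∃w (y = w ∧ zRw)) — i.e. a generalized confluence (Geach) condition.
G1: fails — w0R²w0, w0Rw3 but no w with w0=w and w3Rw.
G2: fails — w0R²w0, w0Rw2 but no w with w0=w and w2Rw.
G3: fails — uR²u, uRv but no t with u=t and vRt.
G4: satisfies the condition.
G5: fails — sR²s, sRv but no w* with s=w* and vRw*.
Valid on: G4.

G4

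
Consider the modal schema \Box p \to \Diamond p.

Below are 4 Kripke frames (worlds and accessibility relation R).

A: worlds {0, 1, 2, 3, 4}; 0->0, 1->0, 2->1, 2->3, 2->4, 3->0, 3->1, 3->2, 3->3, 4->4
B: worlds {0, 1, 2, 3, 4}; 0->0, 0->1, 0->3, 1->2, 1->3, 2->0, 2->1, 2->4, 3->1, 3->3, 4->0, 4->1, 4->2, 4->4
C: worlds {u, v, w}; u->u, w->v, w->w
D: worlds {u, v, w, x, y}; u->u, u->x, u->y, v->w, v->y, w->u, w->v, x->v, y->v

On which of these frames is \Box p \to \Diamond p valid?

The schema corresponds to seriality: \forall x \exists y Rxy.
A: condition met.
B: condition met.
C: fails — world v has no successor.
D: condition met.
Valid on: A, B, D.

A, B, D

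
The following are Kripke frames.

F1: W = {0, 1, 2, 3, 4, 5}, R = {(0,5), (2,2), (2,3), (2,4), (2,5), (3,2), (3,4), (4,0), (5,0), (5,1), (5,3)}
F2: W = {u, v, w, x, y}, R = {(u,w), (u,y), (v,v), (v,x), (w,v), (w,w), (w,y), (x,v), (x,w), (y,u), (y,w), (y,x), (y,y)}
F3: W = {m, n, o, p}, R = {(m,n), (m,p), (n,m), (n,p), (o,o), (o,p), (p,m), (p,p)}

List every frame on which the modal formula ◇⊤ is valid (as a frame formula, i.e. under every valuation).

Frame correspondent (Sahlqvist): ∀x ∃y Rxy — i.e. seriality.
F1: fails — world 1 has no successor.
F2: satisfies the condition.
F3: satisfies the condition.

F2, F3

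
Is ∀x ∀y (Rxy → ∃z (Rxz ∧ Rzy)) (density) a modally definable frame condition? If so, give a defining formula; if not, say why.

Yes, by □□r → □r

Yes: it is density, defined by the C4 schema □□r → □r.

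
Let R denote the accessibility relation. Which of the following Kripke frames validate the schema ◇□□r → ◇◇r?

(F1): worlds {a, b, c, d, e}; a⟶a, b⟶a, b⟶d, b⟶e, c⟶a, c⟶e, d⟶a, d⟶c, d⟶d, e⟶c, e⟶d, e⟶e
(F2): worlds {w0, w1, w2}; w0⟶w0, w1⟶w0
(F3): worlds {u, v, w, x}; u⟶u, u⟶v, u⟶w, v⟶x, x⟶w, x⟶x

Frame correspondent (Sahlqvist): ∀x ∀y (xRy → ∃w (yR²w ∧ xR²w)) — i.e. a generalized confluence (Geach) condition.
(F1): condition met.
(F2): condition met.
(F3): fails — uRw but no t with wR²t and uR²t.

(F1), (F2)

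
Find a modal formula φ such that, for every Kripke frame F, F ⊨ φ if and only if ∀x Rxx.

□p → p

The condition is reflexivity. The T schema □p → p defines it.
Suppose □p→p is valid. At any x set V(p)={w : Rxw}. Then □p holds at x, so p holds at x, i.e. Rxx.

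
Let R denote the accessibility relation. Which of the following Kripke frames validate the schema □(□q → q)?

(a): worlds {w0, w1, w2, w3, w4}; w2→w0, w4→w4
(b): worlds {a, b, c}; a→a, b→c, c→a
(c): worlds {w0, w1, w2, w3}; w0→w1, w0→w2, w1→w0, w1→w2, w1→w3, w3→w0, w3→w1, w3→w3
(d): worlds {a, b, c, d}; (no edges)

Frame correspondent (Sahlqvist): ∀x ∀y (Rxy → Ryy) — i.e. shift-reflexivity.
(a): fails — Rw2w0 but not Rw0w0.
(b): fails — Rbc but not Rcc.
(c): fails — Rw1w2 but not Rw2w2.
(d): holds.

(d)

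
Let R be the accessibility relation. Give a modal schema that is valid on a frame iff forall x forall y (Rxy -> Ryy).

□(□ψ → ψ)

A defining formula is □(□ψ → ψ) (the T□ axiom).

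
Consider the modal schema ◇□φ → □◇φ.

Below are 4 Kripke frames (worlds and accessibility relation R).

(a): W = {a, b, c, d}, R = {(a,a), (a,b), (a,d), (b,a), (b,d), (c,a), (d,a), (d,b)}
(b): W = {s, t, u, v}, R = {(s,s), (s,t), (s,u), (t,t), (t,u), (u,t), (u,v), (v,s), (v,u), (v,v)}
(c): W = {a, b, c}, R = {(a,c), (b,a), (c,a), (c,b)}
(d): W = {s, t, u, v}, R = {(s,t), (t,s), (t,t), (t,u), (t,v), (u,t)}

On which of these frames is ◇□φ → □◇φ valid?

Frame correspondent (Sahlqvist): ∀x ∀y ∀z (Rxy ∧ Rxz → ∃w (Ryw ∧ Rzw)) — i.e. convergence.
(a): holds.
(b): holds.
(c): fails — Rca and Rcb but a and b have no common successor.
(d): fails — Rtv and Rtv but v and v have no common successor.
Valid on: (a), (b).

(a), (b)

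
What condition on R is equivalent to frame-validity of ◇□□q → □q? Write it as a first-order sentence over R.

∀x ∀y ∀z ((xRy ∧ xRz) → ∃w (yR²w ∧ z = w))

This is a Sahlqvist (Geach-type) schema ◇^1□^2q → □^1◇^0q.
First-order correspondent: ∀x ∀y ∀z ((xRy ∧ xRz) → ∃w (yR²w ∧ z = w)).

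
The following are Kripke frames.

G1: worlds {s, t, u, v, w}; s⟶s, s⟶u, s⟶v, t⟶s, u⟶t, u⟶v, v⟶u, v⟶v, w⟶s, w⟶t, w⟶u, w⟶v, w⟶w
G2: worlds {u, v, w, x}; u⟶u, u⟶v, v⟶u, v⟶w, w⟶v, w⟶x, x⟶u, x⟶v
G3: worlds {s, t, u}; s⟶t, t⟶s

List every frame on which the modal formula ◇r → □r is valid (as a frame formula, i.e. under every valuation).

The schema corresponds to partial functionality: ∀x ∀y ∀z (Rxy ∧ Rxz → y = z).
G1: fails — s sees both s and u.
G2: fails — u sees both u and v.
G3: holds.
Valid on: G3.

G3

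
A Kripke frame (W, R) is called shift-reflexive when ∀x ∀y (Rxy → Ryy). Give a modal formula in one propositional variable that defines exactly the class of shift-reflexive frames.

This is shift-reflexivity; the standard corresponding axiom is T□: □(□q → q).
Suppose □(□q→q) is valid. Take Rxy and set V(q)={w : Ryw}. Then at y, □q holds; since □(□q→q) at x, □q→q at y, so q at y, i.e. Ryy.

□(□q → q)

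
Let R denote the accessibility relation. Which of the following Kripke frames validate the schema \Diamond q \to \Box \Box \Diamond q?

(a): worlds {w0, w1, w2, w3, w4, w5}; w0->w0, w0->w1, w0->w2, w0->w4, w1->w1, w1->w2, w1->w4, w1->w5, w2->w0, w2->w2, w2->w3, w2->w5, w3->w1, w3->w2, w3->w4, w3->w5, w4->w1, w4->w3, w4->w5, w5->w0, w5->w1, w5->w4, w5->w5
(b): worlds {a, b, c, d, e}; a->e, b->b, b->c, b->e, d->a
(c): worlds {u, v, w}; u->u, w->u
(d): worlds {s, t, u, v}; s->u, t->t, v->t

(c), (d)

The schema corresponds to a generalized confluence (Geach) condition: \forall x \forall y \forall z ((xRy \wedge x R^2 z) \to \exists w (y = w \wedge zRw)).
(a): fails — w0Rw0, w0R²w1 but no w with w0=w and w1Rw.
(b): fails — bRb, bR²c but no w with b=w and cRw.
(c): satisfies the condition.
(d): satisfies the condition.
Valid on: (c), (d).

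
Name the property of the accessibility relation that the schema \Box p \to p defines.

reflexivity

Suppose □p→p is valid. At any x set V(p)={w : Rxw}. Then □p holds at x, so p holds at x, i.e. Rxx.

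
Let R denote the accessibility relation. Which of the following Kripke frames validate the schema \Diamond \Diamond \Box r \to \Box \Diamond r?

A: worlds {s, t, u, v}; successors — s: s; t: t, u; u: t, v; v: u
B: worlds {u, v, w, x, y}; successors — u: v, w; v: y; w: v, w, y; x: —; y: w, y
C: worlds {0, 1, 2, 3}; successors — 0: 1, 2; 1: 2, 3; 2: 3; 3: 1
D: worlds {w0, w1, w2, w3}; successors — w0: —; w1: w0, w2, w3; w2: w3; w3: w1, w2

The schema corresponds to a generalized confluence (Geach) condition: \forall x \forall y \forall z ((x R^2 y \wedge xRz) \to \exists w (yRw \wedge zRw)).
A: fails — tR²v, tRu but no w with vRw and uRw.
B: satisfies the condition.
C: fails — 0R²3, 0R1 but no w with 3Rw and 1Rw.
D: fails — w1R²w1, w1Rw0 but no w with w1Rw and w0Rw.

B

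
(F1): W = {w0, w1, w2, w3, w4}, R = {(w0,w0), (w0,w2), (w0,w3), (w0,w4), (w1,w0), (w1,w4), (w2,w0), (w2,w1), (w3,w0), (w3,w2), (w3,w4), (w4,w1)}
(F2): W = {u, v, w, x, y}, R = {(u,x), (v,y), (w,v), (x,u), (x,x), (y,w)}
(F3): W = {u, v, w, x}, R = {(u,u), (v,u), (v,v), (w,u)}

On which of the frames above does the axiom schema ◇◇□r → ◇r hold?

(F3)

The schema corresponds to a generalized confluence (Geach) condition: ∀x ∀y (xR²y → ∃w (yRw ∧ xRw)).
(F1): fails — w0R²w4 but no w with w4Rw and w0Rw.
(F2): fails — vR²w but no t with wRt and vRt.
(F3): satisfies the condition.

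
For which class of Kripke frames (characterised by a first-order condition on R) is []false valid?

emptiness of R

□⊥ is valid iff no world has any successor (otherwise □⊥ fails at any world with one).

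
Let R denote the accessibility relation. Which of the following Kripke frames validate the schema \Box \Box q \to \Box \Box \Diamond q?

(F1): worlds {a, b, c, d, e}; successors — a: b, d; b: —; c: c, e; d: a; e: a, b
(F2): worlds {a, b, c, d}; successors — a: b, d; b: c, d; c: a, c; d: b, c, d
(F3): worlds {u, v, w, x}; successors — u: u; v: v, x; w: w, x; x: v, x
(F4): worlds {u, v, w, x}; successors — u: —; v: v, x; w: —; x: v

(F2), (F3), (F4)

Frame correspondent (Sahlqvist): \forall x \forall z (x R^2 z \to \exists w (x R^2 w \wedge zRw)) — i.e. a generalized confluence (Geach) condition.
(F1): fails — aR²a but no w with aR²w and aRw.
(F2): condition met.
(F3): condition met.
(F4): condition met.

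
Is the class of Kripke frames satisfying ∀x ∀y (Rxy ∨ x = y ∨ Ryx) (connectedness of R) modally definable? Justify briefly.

Modal frame validity is preserved under disjoint unions.
Take 2 disjoint single-world reflexive frames: each is trivially connected, but their disjoint union has 2 worlds with no edge between distinct components, so it is not connected.
So the class is not modally definable.

Not modally definable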